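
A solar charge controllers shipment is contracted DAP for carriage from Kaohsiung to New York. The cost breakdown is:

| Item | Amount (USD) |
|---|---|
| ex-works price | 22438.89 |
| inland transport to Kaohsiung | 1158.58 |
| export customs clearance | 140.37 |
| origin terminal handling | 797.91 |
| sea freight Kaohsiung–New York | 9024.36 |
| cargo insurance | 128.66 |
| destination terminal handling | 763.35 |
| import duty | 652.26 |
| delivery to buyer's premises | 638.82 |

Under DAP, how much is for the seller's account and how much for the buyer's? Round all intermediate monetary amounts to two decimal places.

DAP: the seller bears all costs to the named destination except import duty and clearance.
Seller's account: goods 22438.89 + inland to port 1158.58 + export clearance 140.37 + origin terminal 797.91 + freight 9024.36 + insurance 128.66 + destination terminal 763.35 + delivery 638.82 = 35090.94
Buyer's account: duty 652.26 = 652.26

Seller: USD 35090.94; buyer: USD 652.26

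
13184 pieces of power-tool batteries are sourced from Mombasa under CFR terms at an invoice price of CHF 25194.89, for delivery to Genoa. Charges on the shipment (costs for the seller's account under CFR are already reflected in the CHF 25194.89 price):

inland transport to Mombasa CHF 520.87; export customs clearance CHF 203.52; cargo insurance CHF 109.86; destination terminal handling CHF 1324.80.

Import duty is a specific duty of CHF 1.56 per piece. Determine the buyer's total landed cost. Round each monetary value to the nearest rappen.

Total landed cost: CHF 47196.59

CFR: the seller pays costs through ocean freight to the destination port, but not insurance.
Already in the invoice (seller's account under CFR): inland to port, export clearance — exclude.
CIF value = CFR price + insurance = 25194.89 + 109.86 = 25304.75
Import duty = 13184 × 1.56 = 20567.04
Buyer bears: insurance 109.86 + destination terminal 1324.80 + duty 20567.04 = 22001.70
Landed cost = invoice 25194.89 + 22001.70 = 47196.59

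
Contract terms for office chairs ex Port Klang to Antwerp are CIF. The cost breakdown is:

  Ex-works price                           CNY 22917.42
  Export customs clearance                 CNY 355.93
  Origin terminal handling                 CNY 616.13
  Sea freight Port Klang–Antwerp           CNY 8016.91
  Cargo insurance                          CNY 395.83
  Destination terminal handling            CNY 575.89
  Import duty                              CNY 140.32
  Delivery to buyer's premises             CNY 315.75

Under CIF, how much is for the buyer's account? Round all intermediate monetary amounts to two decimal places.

CIF: the seller pays costs through ocean freight and marine insurance to the destination port.
Seller's account: goods 22917.42 + export clearance 355.93 + origin terminal 616.13 + freight 8016.91 + insurance 395.83 = 32302.22
Buyer's account: destination terminal 575.89 + duty 140.32 + delivery 315.75 = 1031.96

Buyer's account: CNY 1031.96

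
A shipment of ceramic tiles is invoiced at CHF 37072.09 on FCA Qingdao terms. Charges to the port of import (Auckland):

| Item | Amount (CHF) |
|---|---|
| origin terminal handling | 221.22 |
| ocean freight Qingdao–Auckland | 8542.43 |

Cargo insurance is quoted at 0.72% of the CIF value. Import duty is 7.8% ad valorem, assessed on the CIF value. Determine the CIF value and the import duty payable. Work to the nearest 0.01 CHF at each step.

Let C be the CIF value. C = FCA price + pre-shipment costs + freight + 0.72% × C
C − 0.72% × C = 37072.09 + 221.22 + 8542.43
0.9928 × C = 45835.74
C = 45835.74 / 0.9928 = 46168.15
Insurance premium = 0.72% × 46168.15 = 332.41
Import duty = 46168.15 × 7.8% = 3601.12

CIF value: CHF 46168.15; import duty: CHF 3601.12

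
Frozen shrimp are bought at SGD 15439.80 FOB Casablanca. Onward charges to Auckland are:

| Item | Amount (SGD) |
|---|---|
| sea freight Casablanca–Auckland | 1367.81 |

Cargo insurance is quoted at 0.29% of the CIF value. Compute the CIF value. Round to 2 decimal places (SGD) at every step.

CIF value: SGD 16856.49

Let C be the CIF value. C = FOB price + freight + 0.29% × C
C − 0.29% × C = 15439.80 + 1367.81
0.9971 × C = 16807.61
C = 16807.61 / 0.9971 = 16856.49
Insurance premium = 0.29% × 16856.49 = 48.88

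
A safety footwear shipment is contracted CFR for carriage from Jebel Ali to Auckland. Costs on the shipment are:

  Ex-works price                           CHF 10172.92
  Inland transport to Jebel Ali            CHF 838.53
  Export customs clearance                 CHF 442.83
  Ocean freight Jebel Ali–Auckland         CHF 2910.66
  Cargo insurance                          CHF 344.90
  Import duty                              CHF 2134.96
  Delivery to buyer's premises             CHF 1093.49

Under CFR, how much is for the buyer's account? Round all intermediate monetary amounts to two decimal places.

Buyer's account: CHF 3573.35

CFR: the seller pays costs through ocean freight to the destination port, but not insurance.
Seller's account: goods 10172.92 + inland to port 838.53 + export clearance 442.83 + freight 2910.66 = 14364.94
Buyer's account: insurance 344.90 + duty 2134.96 + delivery 1093.49 = 3573.35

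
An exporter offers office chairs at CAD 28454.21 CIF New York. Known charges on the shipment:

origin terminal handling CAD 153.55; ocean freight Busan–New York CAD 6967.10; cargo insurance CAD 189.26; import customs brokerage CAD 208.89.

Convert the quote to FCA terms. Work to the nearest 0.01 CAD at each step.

FCA price: CAD 21144.30

Not relevant to the conversion: brokerage — on the buyer under both terms; not part of either seller's price.
From CIF to FCA, the seller no longer bears: origin terminal, freight, insurance.
FCA price = 28454.21 − 153.55 − 6967.10 − 189.26 = 21144.30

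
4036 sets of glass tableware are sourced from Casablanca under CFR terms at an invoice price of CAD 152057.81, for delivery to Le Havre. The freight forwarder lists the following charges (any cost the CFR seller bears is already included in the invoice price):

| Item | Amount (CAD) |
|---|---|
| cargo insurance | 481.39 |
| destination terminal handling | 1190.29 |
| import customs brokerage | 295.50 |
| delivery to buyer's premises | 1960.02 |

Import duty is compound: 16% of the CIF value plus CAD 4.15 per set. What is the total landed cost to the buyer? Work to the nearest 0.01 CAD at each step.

CFR: the seller pays costs through ocean freight to the destination port, but not insurance.
CIF value = CFR price + insurance = 152057.81 + 481.39 = 152539.20
Ad valorem component: 152539.20 × 16% = 24406.27
Specific component: 4036 × 4.15 = 16749.40
Import duty = 24406.27 + 16749.40 = 41155.67
Buyer bears: insurance 481.39 + destination terminal 1190.29 + brokerage 295.50 + delivery 1960.02 + duty 41155.67 = 45082.87
Landed cost = invoice 152057.81 + 45082.87 = 197140.68

Total landed cost: CAD 197140.68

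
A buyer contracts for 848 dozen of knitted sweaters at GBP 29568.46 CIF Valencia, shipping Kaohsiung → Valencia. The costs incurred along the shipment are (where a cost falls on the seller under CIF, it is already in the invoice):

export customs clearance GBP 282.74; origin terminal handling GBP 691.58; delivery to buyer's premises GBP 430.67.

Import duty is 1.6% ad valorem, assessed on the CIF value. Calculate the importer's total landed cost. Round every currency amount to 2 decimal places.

CIF: the seller pays costs through ocean freight and marine insurance to the destination port.
Already in the invoice (seller's account under CIF): export clearance, origin terminal — exclude.
The CIF price already equals the CIF value: 29568.46
Import duty = 29568.46 × 1.6% = 473.10
Buyer bears: delivery 430.67 + duty 473.10 = 903.77
Landed cost = invoice 29568.46 + 903.77 = 30472.23

Total landed cost: GBP 30472.23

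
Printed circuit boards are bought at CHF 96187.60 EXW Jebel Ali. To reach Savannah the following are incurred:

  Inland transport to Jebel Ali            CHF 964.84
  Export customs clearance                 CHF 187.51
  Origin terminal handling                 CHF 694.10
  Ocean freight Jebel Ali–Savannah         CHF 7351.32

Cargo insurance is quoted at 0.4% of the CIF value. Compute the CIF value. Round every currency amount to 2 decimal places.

Let C be the CIF value. C = EXW price + pre-shipment costs + freight + 0.4% × C
C − 0.4% × C = 96187.60 + 964.84 + 187.51 + 694.10 + 7351.32
0.996 × C = 105385.37
C = 105385.37 / 0.996 = 105808.60
Insurance premium = 0.4% × 105808.60 = 423.23

CIF value: CHF 105808.60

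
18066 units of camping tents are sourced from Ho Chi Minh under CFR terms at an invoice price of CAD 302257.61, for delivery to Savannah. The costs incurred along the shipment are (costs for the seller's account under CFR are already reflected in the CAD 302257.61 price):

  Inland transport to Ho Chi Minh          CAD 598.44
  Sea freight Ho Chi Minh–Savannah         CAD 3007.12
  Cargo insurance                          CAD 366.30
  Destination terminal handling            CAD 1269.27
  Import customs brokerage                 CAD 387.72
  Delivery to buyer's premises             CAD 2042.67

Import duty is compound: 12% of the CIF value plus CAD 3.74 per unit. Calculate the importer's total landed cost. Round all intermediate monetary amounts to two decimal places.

Total landed cost: CAD 410205.28

CFR: the seller pays costs through ocean freight to the destination port, but not insurance.
Already in the invoice (seller's account under CFR): inland to port, freight — exclude.
CIF value = CFR price + insurance = 302257.61 + 366.30 = 302623.91
Ad valorem component: 302623.91 × 12% = 36314.87
Specific component: 18066 × 3.74 = 67566.84
Import duty = 36314.87 + 67566.84 = 103881.71
Buyer bears: insurance 366.30 + destination terminal 1269.27 + brokerage 387.72 + delivery 2042.67 + duty 103881.71 = 107947.67
Landed cost = invoice 302257.61 + 107947.67 = 410205.28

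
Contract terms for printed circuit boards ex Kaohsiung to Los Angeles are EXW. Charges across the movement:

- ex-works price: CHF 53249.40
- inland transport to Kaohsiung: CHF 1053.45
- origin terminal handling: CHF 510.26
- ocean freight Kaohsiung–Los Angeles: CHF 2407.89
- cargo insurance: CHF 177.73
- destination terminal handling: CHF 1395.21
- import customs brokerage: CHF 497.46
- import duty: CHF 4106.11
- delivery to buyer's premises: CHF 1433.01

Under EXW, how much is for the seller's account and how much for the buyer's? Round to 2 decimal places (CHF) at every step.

EXW: the seller makes goods available at their premises; the buyer bears all onward costs.
Seller's account: goods 53249.40 = 53249.40
Buyer's account: inland to port 1053.45 + origin terminal 510.26 + freight 2407.89 + insurance 177.73 + destination terminal 1395.21 + brokerage 497.46 + duty 4106.11 + delivery 1433.01 = 11581.12

Seller: CHF 53249.40; buyer: CHF 11581.12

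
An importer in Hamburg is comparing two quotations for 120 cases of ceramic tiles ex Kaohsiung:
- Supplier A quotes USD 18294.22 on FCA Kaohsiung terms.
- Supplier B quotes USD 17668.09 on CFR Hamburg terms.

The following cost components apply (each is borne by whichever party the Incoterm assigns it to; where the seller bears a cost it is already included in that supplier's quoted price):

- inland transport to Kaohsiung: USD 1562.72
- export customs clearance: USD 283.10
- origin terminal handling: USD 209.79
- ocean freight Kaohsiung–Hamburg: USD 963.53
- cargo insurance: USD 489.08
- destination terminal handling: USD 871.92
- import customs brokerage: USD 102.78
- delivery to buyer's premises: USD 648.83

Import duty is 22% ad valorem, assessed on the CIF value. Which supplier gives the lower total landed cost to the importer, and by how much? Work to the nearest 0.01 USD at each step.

Supplier A (FCA):
CIF value = FCA price + origin terminal + freight + insurance = 18294.22 + 209.79 + 963.53 + 489.08 = 19956.62
Import duty = 19956.62 × 22% = 4390.46
Buyer bears (A): 209.79 + 963.53 + 489.08 + 871.92 + 102.78 + 648.83 = 3285.93
Landed cost (A) = invoice 18294.22 + 3285.93 + duty 4390.46 = 25970.61
Supplier B (CFR):
CIF value = CFR price + insurance = 17668.09 + 489.08 = 18157.17
Import duty = 18157.17 × 22% = 3994.58
Buyer bears (B): 489.08 + 871.92 + 102.78 + 648.83 = 2112.61
Landed cost (B) = invoice 17668.09 + 2112.61 + duty 3994.58 = 23775.28
Difference = |25970.61 − 23775.28| = 2195.33

Supplier B is cheaper by USD 2195.33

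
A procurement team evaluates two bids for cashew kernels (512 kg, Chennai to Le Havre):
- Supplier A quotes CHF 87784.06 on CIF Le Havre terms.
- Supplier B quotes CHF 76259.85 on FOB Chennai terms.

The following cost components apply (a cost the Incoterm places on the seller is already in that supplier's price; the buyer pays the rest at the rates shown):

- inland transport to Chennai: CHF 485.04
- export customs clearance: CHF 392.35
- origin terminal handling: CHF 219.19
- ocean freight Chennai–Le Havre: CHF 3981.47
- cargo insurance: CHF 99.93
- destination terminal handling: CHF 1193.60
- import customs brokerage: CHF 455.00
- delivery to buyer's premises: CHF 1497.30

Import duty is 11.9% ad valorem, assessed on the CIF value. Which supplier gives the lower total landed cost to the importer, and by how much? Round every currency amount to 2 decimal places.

Supplier A (CIF):
The CIF price already equals the CIF value: 87784.06
Import duty = 87784.06 × 11.9% = 10446.30
Buyer bears (A): 1193.60 + 455.00 + 1497.30 = 3145.90
Landed cost (A) = invoice 87784.06 + 3145.90 + duty 10446.30 = 101376.26
Supplier B (FOB):
CIF value = FOB price + freight + insurance = 76259.85 + 3981.47 + 99.93 = 80341.25
Import duty = 80341.25 × 11.9% = 9560.61
Buyer bears (B): 3981.47 + 99.93 + 1193.60 + 455.00 + 1497.30 = 7227.30
Landed cost (B) = invoice 76259.85 + 7227.30 + duty 9560.61 = 93047.76
Difference = |101376.26 − 93047.76| = 8328.50

Supplier B is cheaper by CHF 8328.50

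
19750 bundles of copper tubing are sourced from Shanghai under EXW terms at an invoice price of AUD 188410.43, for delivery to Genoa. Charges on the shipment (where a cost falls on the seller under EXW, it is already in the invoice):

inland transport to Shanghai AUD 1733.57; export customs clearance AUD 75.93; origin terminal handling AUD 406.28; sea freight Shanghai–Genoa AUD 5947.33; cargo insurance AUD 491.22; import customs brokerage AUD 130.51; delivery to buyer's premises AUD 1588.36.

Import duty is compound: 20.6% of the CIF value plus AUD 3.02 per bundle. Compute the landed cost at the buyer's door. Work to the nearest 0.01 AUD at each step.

EXW: the seller makes goods available at their premises; the buyer bears all onward costs.
CIF value = EXW price + inland to port + export clearance + origin terminal + freight + insurance = 188410.43 + 1733.57 + 75.93 + 406.28 + 5947.33 + 491.22 = 197064.76
Ad valorem component: 197064.76 × 20.6% = 40595.34
Specific component: 19750 × 3.02 = 59645.00
Import duty = 40595.34 + 59645.00 = 100240.34
Buyer bears: inland to port 1733.57 + export clearance 75.93 + origin terminal 406.28 + freight 5947.33 + insurance 491.22 + brokerage 130.51 + delivery 1588.36 + duty 100240.34 = 110613.54
Landed cost = invoice 188410.43 + 110613.54 = 299023.97

Total landed cost: AUD 299023.97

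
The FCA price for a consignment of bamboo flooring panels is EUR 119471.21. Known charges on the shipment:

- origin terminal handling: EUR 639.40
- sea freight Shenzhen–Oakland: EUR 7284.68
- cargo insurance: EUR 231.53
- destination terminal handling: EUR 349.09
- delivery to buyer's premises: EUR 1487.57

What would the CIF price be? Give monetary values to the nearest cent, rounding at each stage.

CIF price: EUR 127626.82

Not relevant to the conversion: destination terminal, delivery — on the buyer under both terms; not part of either seller's price.
From FCA to CIF, the seller additionally bears: origin terminal, freight, insurance.
CIF price = 119471.21 + 639.40 + 7284.68 + 231.53 = 127626.82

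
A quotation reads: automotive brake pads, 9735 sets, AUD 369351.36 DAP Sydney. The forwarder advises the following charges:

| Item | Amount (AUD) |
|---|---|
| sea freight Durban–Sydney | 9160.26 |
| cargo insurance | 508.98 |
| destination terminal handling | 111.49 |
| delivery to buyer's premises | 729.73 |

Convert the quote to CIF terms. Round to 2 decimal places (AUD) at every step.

Not relevant to the conversion: freight, insurance — on the seller under both DAP and CIF; already in the DAP price and stays in the CIF price.
From DAP to CIF, the seller no longer bears: destination terminal, delivery.
CIF price = 369351.36 − 111.49 − 729.73 = 368510.14

CIF price: AUD 368510.14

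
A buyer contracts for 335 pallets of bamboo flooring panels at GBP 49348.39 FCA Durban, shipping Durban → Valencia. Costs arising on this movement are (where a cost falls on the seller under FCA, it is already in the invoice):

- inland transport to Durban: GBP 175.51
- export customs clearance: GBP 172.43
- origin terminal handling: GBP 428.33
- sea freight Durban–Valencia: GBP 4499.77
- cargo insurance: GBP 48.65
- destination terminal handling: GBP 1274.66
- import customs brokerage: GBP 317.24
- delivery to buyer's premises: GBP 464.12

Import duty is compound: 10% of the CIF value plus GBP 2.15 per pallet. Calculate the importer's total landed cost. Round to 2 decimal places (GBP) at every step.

Total landed cost: GBP 62533.92

FCA: the seller delivers export-cleared goods to the carrier; the buyer bears costs from that point.
Already in the invoice (seller's account under FCA): inland to port, export clearance — exclude.
CIF value = FCA price + origin terminal + freight + insurance = 49348.39 + 428.33 + 4499.77 + 48.65 = 54325.14
Ad valorem component: 54325.14 × 10% = 5432.51
Specific component: 335 × 2.15 = 720.25
Import duty = 5432.51 + 720.25 = 6152.76
Buyer bears: origin terminal 428.33 + freight 4499.77 + insurance 48.65 + destination terminal 1274.66 + brokerage 317.24 + delivery 464.12 + duty 6152.76 = 13185.53
Landed cost = invoice 49348.39 + 13185.53 = 62533.92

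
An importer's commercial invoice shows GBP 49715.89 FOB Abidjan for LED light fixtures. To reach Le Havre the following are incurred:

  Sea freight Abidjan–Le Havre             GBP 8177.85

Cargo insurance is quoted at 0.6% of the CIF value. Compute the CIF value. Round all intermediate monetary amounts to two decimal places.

CIF value: GBP 58243.20

Let C be the CIF value. C = FOB price + freight + 0.6% × C
C − 0.6% × C = 49715.89 + 8177.85
0.994 × C = 57893.74
C = 57893.74 / 0.994 = 58243.20
Insurance premium = 0.6% × 58243.20 = 349.46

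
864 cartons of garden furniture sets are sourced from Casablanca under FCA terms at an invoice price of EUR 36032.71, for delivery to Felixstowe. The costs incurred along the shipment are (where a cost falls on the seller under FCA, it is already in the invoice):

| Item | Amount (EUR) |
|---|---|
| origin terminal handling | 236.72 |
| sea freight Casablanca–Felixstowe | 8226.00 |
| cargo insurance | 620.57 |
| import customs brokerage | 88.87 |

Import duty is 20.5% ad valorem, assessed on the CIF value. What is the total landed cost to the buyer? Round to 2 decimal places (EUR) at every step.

FCA: the seller delivers export-cleared goods to the carrier; the buyer bears costs from that point.
CIF value = FCA price + origin terminal + freight + insurance = 36032.71 + 236.72 + 8226.00 + 620.57 = 45116.00
Import duty = 45116.00 × 20.5% = 9248.78
Buyer bears: origin terminal 236.72 + freight 8226.00 + insurance 620.57 + brokerage 88.87 + duty 9248.78 = 18420.94
Landed cost = invoice 36032.71 + 18420.94 = 54453.65

Total landed cost: EUR 54453.65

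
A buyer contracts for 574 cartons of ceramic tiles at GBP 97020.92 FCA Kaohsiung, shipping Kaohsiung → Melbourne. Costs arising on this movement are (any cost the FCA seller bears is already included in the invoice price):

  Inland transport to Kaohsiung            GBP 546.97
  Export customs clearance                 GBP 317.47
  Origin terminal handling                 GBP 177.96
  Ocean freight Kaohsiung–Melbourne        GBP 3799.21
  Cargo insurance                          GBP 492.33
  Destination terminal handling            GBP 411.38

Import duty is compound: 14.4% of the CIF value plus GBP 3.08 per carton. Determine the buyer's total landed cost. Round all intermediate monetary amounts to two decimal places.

FCA: the seller delivers export-cleared goods to the carrier; the buyer bears costs from that point.
Already in the invoice (seller's account under FCA): inland to port, export clearance — exclude.
CIF value = FCA price + origin terminal + freight + insurance = 97020.92 + 177.96 + 3799.21 + 492.33 = 101490.42
Ad valorem component: 101490.42 × 14.4% = 14614.62
Specific component: 574 × 3.08 = 1767.92
Import duty = 14614.62 + 1767.92 = 16382.54
Buyer bears: origin terminal 177.96 + freight 3799.21 + insurance 492.33 + destination terminal 411.38 + duty 16382.54 = 21263.42
Landed cost = invoice 97020.92 + 21263.42 = 118284.34

Total landed cost: GBP 118284.34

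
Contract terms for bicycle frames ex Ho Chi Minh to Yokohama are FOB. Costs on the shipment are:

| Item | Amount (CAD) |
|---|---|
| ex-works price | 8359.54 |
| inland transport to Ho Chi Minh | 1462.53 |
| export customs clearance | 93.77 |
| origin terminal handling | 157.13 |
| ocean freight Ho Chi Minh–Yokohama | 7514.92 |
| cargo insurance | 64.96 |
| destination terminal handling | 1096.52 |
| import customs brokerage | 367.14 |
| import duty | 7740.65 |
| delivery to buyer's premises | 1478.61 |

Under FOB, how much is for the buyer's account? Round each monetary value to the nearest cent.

FOB: the seller bears costs until goods are on board at the origin port; the buyer bears freight, insurance and all costs thereafter.
Seller's account: goods 8359.54 + inland to port 1462.53 + export clearance 93.77 + origin terminal 157.13 = 10072.97
Buyer's account: freight 7514.92 + insurance 64.96 + destination terminal 1096.52 + brokerage 367.14 + duty 7740.65 + delivery 1478.61 = 18262.80

Buyer's account: CAD 18262.80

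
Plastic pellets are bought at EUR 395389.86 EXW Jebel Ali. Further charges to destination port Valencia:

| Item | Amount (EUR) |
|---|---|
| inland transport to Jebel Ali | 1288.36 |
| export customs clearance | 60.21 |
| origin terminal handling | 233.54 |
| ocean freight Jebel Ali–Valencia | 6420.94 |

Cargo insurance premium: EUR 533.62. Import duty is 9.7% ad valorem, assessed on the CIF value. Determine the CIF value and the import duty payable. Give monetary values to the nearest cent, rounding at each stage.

CIF = EXW price + pre-shipment costs + freight + insurance
CIF = 395389.86 + 1288.36 + 60.21 + 233.54 + 6420.94 + 533.62 = 403926.53
Import duty = 403926.53 × 9.7% = 39180.87

CIF value: EUR 403926.53; import duty: EUR 39180.87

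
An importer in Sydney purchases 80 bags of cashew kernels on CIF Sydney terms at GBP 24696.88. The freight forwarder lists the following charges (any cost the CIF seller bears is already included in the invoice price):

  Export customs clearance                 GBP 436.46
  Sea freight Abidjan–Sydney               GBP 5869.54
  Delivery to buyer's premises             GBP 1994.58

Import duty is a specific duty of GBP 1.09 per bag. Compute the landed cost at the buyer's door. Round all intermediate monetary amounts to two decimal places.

CIF: the seller pays costs through ocean freight and marine insurance to the destination port.
Already in the invoice (seller's account under CIF): export clearance, freight — exclude.
The CIF price already equals the CIF value: 24696.88
Import duty = 80 × 1.09 = 87.20
Buyer bears: delivery 1994.58 + duty 87.20 = 2081.78
Landed cost = invoice 24696.88 + 2081.78 = 26778.66

Total landed cost: GBP 26778.66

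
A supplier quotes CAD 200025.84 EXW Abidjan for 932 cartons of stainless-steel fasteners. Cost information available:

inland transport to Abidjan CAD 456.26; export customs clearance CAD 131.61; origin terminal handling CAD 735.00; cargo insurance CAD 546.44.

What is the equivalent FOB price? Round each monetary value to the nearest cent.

FOB price: CAD 201348.71

Not relevant to the conversion: insurance — on the buyer under both terms; not part of either seller's price.
From EXW to FOB, the seller additionally bears: inland to port, export clearance, origin terminal.
FOB price = 200025.84 + 456.26 + 131.61 + 735.00 = 201348.71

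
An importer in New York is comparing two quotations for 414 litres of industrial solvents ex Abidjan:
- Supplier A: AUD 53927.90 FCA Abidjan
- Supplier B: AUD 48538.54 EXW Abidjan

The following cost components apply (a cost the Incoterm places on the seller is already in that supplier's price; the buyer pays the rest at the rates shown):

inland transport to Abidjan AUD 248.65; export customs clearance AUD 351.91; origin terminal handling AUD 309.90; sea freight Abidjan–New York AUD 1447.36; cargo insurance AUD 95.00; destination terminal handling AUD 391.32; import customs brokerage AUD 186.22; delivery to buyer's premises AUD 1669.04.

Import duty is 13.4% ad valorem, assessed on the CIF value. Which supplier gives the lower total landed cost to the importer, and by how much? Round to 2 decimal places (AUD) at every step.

Supplier A (FCA):
CIF value = FCA price + origin terminal + freight + insurance = 53927.90 + 309.90 + 1447.36 + 95.00 = 55780.16
Import duty = 55780.16 × 13.4% = 7474.54
Buyer bears (A): 309.90 + 1447.36 + 95.00 + 391.32 + 186.22 + 1669.04 = 4098.84
Landed cost (A) = invoice 53927.90 + 4098.84 + duty 7474.54 = 65501.28
Supplier B (EXW):
CIF value = EXW price + inland to port + export clearance + origin terminal + freight + insurance = 48538.54 + 248.65 + 351.91 + 309.90 + 1447.36 + 95.00 = 50991.36
Import duty = 50991.36 × 13.4% = 6832.84
Buyer bears (B): 248.65 + 351.91 + 309.90 + 1447.36 + 95.00 + 391.32 + 186.22 + 1669.04 = 4699.40
Landed cost (B) = invoice 48538.54 + 4699.40 + duty 6832.84 = 60070.78
Difference = |65501.28 − 60070.78| = 5430.50

Supplier B is cheaper by AUD 5430.50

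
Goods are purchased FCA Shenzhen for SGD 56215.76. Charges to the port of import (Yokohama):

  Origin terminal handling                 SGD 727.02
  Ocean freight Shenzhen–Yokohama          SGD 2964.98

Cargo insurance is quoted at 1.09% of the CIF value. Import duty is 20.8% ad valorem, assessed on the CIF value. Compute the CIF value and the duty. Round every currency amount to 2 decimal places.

Let C be the CIF value. C = FCA price + pre-shipment costs + freight + 1.09% × C
C − 1.09% × C = 56215.76 + 727.02 + 2964.98
0.9891 × C = 59907.76
C = 59907.76 / 0.9891 = 60567.95
Insurance premium = 1.09% × 60567.95 = 660.19
Import duty = 60567.95 × 20.8% = 12598.13

CIF value: SGD 60567.95; import duty: SGD 12598.13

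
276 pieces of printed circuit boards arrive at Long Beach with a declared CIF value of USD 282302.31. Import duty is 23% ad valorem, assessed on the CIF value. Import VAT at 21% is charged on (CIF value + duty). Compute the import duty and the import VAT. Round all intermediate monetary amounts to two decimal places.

Import duty = 282302.31 × 23% = 64929.53
VAT base = CIF + duty = 282302.31 + 64929.53 = 347231.84
Import VAT = 347231.84 × 21% = 72918.69

Import duty: USD 64929.53; import VAT: USD 72918.69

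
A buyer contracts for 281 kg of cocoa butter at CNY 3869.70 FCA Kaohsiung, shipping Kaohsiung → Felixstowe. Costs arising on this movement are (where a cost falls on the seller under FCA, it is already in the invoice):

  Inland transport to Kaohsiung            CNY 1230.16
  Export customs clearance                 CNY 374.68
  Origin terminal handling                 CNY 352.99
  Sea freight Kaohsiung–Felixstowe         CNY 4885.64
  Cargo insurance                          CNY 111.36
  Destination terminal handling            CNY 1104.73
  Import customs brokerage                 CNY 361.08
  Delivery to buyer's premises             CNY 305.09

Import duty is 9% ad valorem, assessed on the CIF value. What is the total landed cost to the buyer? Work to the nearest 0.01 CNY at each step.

Total landed cost: CNY 11820.36

FCA: the seller delivers export-cleared goods to the carrier; the buyer bears costs from that point.
Already in the invoice (seller's account under FCA): inland to port, export clearance — exclude.
CIF value = FCA price + origin terminal + freight + insurance = 3869.70 + 352.99 + 4885.64 + 111.36 = 9219.69
Import duty = 9219.69 × 9% = 829.77
Buyer bears: origin terminal 352.99 + freight 4885.64 + insurance 111.36 + destination terminal 1104.73 + brokerage 361.08 + delivery 305.09 + duty 829.77 = 7950.66
Landed cost = invoice 3869.70 + 7950.66 = 11820.36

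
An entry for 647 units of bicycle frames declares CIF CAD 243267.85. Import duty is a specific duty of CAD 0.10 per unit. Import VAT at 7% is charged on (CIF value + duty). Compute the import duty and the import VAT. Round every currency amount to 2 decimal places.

Import duty = 647 × 0.10 = 64.70
VAT base = CIF + duty = 243267.85 + 64.70 = 243332.55
Import VAT = 243332.55 × 7% = 17033.28

Import duty: CAD 64.70; import VAT: CAD 17033.28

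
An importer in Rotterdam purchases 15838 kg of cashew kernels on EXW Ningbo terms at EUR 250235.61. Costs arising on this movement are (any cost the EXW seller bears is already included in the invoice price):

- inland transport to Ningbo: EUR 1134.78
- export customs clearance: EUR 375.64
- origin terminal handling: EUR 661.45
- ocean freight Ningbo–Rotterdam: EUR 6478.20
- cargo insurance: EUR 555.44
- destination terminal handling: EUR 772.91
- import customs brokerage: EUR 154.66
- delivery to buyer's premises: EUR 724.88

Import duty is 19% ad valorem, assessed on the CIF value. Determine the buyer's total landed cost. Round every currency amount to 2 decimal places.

Total landed cost: EUR 310387.38

EXW: the seller makes goods available at their premises; the buyer bears all onward costs.
CIF value = EXW price + inland to port + export clearance + origin terminal + freight + insurance = 250235.61 + 1134.78 + 375.64 + 661.45 + 6478.20 + 555.44 = 259441.12
Import duty = 259441.12 × 19% = 49293.81
Buyer bears: inland to port 1134.78 + export clearance 375.64 + origin terminal 661.45 + freight 6478.20 + insurance 555.44 + destination terminal 772.91 + brokerage 154.66 + delivery 724.88 + duty 49293.81 = 60151.77
Landed cost = invoice 250235.61 + 60151.77 = 310387.38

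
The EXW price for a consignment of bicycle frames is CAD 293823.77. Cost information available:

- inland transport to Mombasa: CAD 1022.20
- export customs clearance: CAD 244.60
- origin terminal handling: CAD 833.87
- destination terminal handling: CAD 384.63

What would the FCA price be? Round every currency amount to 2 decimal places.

Not relevant to the conversion: destination terminal, origin terminal — on the buyer under both terms; not part of either seller's price.
From EXW to FCA, the seller additionally bears: inland to port, export clearance.
FCA price = 293823.77 + 1022.20 + 244.60 = 295090.57

FCA price: CAD 295090.57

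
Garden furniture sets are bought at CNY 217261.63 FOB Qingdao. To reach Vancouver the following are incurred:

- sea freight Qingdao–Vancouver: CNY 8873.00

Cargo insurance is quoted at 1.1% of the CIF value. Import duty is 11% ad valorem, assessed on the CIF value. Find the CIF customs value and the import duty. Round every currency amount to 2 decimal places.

Let C be the CIF value. C = FOB price + freight + 1.1% × C
C − 1.1% × C = 217261.63 + 8873.00
0.989 × C = 226134.63
C = 226134.63 / 0.989 = 228649.78
Insurance premium = 1.1% × 228649.78 = 2515.15
Import duty = 228649.78 × 11% = 25151.48

CIF value: CNY 228649.78; import duty: CNY 25151.48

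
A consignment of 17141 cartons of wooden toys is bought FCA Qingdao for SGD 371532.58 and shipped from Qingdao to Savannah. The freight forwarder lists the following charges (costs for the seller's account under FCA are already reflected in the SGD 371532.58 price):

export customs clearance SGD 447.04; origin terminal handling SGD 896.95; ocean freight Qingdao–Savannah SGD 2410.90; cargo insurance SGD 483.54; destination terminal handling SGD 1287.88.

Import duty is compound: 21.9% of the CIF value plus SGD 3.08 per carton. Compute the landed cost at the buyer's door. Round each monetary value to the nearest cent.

FCA: the seller delivers export-cleared goods to the carrier; the buyer bears costs from that point.
Already in the invoice (seller's account under FCA): export clearance — exclude.
CIF value = FCA price + origin terminal + freight + insurance = 371532.58 + 896.95 + 2410.90 + 483.54 = 375323.97
Ad valorem component: 375323.97 × 21.9% = 82195.95
Specific component: 17141 × 3.08 = 52794.28
Import duty = 82195.95 + 52794.28 = 134990.23
Buyer bears: origin terminal 896.95 + freight 2410.90 + insurance 483.54 + destination terminal 1287.88 + duty 134990.23 = 140069.50
Landed cost = invoice 371532.58 + 140069.50 = 511602.08

Total landed cost: SGD 511602.08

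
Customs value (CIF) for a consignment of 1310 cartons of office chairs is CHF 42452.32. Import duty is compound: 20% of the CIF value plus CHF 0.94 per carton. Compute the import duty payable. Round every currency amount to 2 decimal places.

Ad valorem component: 42452.32 × 20% = 8490.46
Specific component: 1310 × 0.94 = 1231.40
Import duty = 8490.46 + 1231.40 = 9721.86

Import duty: CHF 9721.86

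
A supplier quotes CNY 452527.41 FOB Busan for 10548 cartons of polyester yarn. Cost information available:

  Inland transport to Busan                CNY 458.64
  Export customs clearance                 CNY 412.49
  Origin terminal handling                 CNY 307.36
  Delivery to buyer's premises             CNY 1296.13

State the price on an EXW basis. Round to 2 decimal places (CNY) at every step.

Not relevant to the conversion: delivery — on the buyer under both terms; not part of either seller's price.
From FOB to EXW, the seller no longer bears: inland to port, export clearance, origin terminal.
EXW price = 452527.41 − 458.64 − 412.49 − 307.36 = 451348.92

EXW price: CNY 451348.92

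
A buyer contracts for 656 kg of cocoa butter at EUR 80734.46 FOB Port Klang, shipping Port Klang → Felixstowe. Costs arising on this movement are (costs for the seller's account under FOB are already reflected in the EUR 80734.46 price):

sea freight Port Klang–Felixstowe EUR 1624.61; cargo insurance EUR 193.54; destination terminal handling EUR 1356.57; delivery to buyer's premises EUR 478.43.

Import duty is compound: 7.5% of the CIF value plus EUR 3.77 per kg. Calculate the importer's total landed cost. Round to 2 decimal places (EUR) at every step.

Total landed cost: EUR 93052.18

FOB: the seller bears costs until goods are on board at the origin port; the buyer bears freight, insurance and all costs thereafter.
CIF value = FOB price + freight + insurance = 80734.46 + 1624.61 + 193.54 = 82552.61
Ad valorem component: 82552.61 × 7.5% = 6191.45
Specific component: 656 × 3.77 = 2473.12
Import duty = 6191.45 + 2473.12 = 8664.57
Buyer bears: freight 1624.61 + insurance 193.54 + destination terminal 1356.57 + delivery 478.43 + duty 8664.57 = 12317.72
Landed cost = invoice 80734.46 + 12317.72 = 93052.18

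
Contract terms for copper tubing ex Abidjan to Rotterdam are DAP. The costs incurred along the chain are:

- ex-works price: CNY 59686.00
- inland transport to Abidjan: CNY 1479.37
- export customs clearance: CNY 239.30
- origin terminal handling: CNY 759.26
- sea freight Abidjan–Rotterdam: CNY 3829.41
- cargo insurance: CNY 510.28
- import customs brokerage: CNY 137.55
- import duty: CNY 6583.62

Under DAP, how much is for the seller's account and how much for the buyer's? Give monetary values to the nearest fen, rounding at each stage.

Seller: CNY 66503.62; buyer: CNY 6721.17

DAP: the seller bears all costs to the named destination except import duty and clearance.
Seller's account: goods 59686.00 + inland to port 1479.37 + export clearance 239.30 + origin terminal 759.26 + freight 3829.41 + insurance 510.28 = 66503.62
Buyer's account: brokerage 137.55 + duty 6583.62 = 6721.17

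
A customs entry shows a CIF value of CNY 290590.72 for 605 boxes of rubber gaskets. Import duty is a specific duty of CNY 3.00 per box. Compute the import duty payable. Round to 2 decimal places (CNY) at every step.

Import duty = 605 × 3.00 = 1815.00

Import duty: CNY 1815.00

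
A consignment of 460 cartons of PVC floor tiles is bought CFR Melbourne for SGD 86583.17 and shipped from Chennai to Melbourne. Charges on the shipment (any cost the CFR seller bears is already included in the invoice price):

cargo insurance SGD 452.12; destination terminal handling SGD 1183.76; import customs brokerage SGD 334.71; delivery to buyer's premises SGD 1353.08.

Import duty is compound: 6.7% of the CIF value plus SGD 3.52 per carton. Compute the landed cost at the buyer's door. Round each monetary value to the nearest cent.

CFR: the seller pays costs through ocean freight to the destination port, but not insurance.
CIF value = CFR price + insurance = 86583.17 + 452.12 = 87035.29
Ad valorem component: 87035.29 × 6.7% = 5831.36
Specific component: 460 × 3.52 = 1619.20
Import duty = 5831.36 + 1619.20 = 7450.56
Buyer bears: insurance 452.12 + destination terminal 1183.76 + brokerage 334.71 + delivery 1353.08 + duty 7450.56 = 10774.23
Landed cost = invoice 86583.17 + 10774.23 = 97357.40

Total landed cost: SGD 97357.40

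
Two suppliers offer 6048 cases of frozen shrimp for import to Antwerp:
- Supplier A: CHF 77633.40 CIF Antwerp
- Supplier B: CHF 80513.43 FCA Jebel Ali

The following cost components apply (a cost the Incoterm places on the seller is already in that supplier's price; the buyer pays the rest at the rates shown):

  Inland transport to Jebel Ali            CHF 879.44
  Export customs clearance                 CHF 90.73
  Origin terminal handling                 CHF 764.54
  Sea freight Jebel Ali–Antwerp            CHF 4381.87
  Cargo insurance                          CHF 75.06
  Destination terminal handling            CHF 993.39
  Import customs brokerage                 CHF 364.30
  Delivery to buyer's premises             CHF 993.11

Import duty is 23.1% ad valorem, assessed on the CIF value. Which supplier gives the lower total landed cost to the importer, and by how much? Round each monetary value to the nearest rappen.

Supplier A (CIF):
The CIF price already equals the CIF value: 77633.40
Import duty = 77633.40 × 23.1% = 17933.32
Buyer bears (A): 993.39 + 364.30 + 993.11 = 2350.80
Landed cost (A) = invoice 77633.40 + 2350.80 + duty 17933.32 = 97917.52
Supplier B (FCA):
CIF value = FCA price + origin terminal + freight + insurance = 80513.43 + 764.54 + 4381.87 + 75.06 = 85734.90
Import duty = 85734.90 × 23.1% = 19804.76
Buyer bears (B): 764.54 + 4381.87 + 75.06 + 993.39 + 364.30 + 993.11 = 7572.27
Landed cost (B) = invoice 80513.43 + 7572.27 + duty 19804.76 = 107890.46
Difference = |97917.52 − 107890.46| = 9972.94

Supplier A is cheaper by CHF 9972.94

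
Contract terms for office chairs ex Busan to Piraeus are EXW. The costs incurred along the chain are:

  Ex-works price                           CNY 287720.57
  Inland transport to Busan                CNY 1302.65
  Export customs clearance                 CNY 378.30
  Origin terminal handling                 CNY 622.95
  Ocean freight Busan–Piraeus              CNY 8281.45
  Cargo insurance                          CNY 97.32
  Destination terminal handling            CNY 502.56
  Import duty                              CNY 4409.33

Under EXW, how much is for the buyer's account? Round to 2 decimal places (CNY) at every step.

Buyer's account: CNY 15594.56

EXW: the seller makes goods available at their premises; the buyer bears all onward costs.
Seller's account: goods 287720.57 = 287720.57
Buyer's account: inland to port 1302.65 + export clearance 378.30 + origin terminal 622.95 + freight 8281.45 + insurance 97.32 + destination terminal 502.56 + duty 4409.33 = 15594.56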